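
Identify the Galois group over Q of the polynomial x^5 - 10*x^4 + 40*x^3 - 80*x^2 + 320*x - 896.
F_20

The polynomial f is an irreducible quintic over Q, so G = Gal(f/Q) is a transitive subgroup of S_5: one of C_5 (5T1, order 5), D_5 (5T2, order 10), F_20 (5T3, order 20), A_5 (5T4, order 60) or S_5 (5T5, order 120). The discriminant of f is 271790899200000, which is not a perfect square, so G is not contained in A_5. The transitive groups of degree 5 not contained in A_5 are: F_20 (5T3, order 20), S_5 (5T5, order 120). By Dedekind's theorem, for a prime p not dividing disc(f) the degrees of the irreducible factors of f mod p form the cycle type of an element of G. Factoring f modulo the 18 such primes p <= 73 (skipping 2, 3, 5, which divide the discriminant), each new pattern first appears at: mod 7: f = (x)(x^4 + 4x^3 + 5x^2 + 4x + 5), pattern 4+1; mod 11: f = (x + 8)(x^2 + x + 8)(x^2 + 3x + 8), pattern 2+2+1; mod 19: f = (x^5 + 9x^4 + 2x^3 + 15x^2 + 16x + 16), pattern 5. No other pattern occurs in this range, so the set of observed cycle types is {4+1, 2+2+1, 5}. The candidates containing elements of all these cycle types are F_20 (5T3) of order 20, S_5 (5T5) of order 120; the others are excluded. The observed types are precisely the cycle types that occur in F_20 (5T3) (apart from the identity). Each of the other remaining candidates has further cycle types, and by the Chebotarev density theorem the matching factorization patterns would occur for a proportion of primes equal to their share of the group: S_5 (5T5) additionally contains elements of type 3+2, 3+1+1, 2+1+1+1 (50 of its 120 elements, about 42% of primes). None of the 18 primes tested shows any such pattern (for each of these groups the chance of that is below 10^-4), which rules them out. Hence G = F_20 (5T3), of order 20.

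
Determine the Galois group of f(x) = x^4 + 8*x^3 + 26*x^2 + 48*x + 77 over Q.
A_4, the alternating group on 4 letters

The polynomial is an irreducible quartic over Q and its discriminant is 12845056 = 3584^2, a perfect square, so the Galois group is contained in A_4. The resolvent cubic y^3 - 26*y^2 + 76*y + 776 is irreducible over Q. An irreducible resolvent with square discriminant gives A_4.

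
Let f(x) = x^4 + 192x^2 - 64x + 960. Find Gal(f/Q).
A_4 (order 12)

The polynomial is an irreducible quartic over Q and its discriminant is 16743678345216 = 4091904^2, a perfect square, so the Galois group is contained in A_4. The resolvent cubic y^3 - 192*y^2 - 3840*y + 733184 is irreducible over Q. An irreducible resolvent with square discriminant gives A_4.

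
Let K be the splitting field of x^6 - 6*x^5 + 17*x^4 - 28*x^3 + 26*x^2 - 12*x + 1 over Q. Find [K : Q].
The degree of the splitting field over Q equals the order of the Galois group, so first determine the group. The polynomial f is an irreducible sextic over Q, so G = Gal(f/Q) is one of the 16 transitive subgroups 6T1, ..., 6T16 of S_6. The discriminant of f is 153664 = 392^2, a perfect square, so G is contained in A_6. The transitive groups of degree 6 contained in A_6 are: A_4 (6T4, order 12), S_4 (6T7, order 24), (C_3 x C_3) : C_4 (6T10, order 36), PSL(2,5) (6T12, order 60), A_6 (6T15, order 360). By Dedekind's theorem, for a prime p not dividing disc(f) the degrees of the irreducible factors of f mod p form the cycle type of an element of G. Factoring f modulo the 33 such primes p <= 149 (skipping 2, 7, which divide the discriminant), each new pattern first appears at: mod 3: f = (x^3 + x^2 + x + 2)(x^3 + 2x^2 + 2x + 2), pattern 3+3; mod 13: f = (x + 1)(x + 10)(x^2 + 11x + 9)(x^2 + 11x + 12), pattern 2+2+1+1. No other pattern occurs in this range, so the set of observed cycle types is {3+3, 2+2+1+1}. The candidates containing elements of all these cycle types are A_4 (6T4) of order 12, S_4 (6T7) of order 24, (C_3 x C_3) : C_4 (6T10) of order 36, PSL(2,5) (6T12) of order 60, A_6 (6T15) of order 360; the others are excluded. The observed types are precisely the cycle types that occur in A_4 (6T4) (apart from the identity). Each of the other remaining candidates has further cycle types, and by the Chebotarev density theorem the matching factorization patterns would occur for a proportion of primes equal to their share of the group: S_4 (6T7) additionally contains elements of type 4+2 (6 of its 24 elements, about 25% of primes); (C_3 x C_3) : C_4 (6T10) additionally contains elements of type 4+2, 3+1+1+1 (22 of its 36 elements, about 61% of primes); PSL(2,5) (6T12) additionally contains elements of type 5+1 (24 of its 60 elements, about 40% of primes); A_6 (6T15) additionally contains elements of type 5+1, 4+2, 3+1+1+1 (274 of its 360 elements, about 76% of primes). None of the 33 primes tested shows any such pattern (for each of these groups the chance of that is below 10^-4), which rules them out. Hence G = A_4 (6T4), of order 12. The Galois group A_4 (6T4) has order 12, so the splitting field has degree 12 over Q.

12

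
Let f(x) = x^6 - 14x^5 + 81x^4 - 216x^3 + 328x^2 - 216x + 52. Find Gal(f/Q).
The polynomial f is an irreducible sextic over Q, so G = Gal(f/Q) is one of the 16 transitive subgroups 6T1, ..., 6T16 of S_6. The discriminant of f is -1080641454080000, which is not a perfect square, so G is not contained in A_6. The transitive groups of degree 6 not contained in A_6 are: C_6 (6T1, order 6), S_3 (6T2, order 6), D_6 (6T3, order 12), C_3 x S_3 (6T5, order 18), A_4 x C_2 (6T6, order 24), S_4 (6T8, order 24), S_3 x S_3 (6T9, order 36), S_4 x C_2 (6T11, order 48), (S_3 x S_3) : C_2 (6T13, order 72), PGL(2,5) (6T14, order 120), S_6 (6T16, order 720). By Dedekind's theorem, for a prime p not dividing disc(f) the degrees of the irreducible factors of f mod p form the cycle type of an element of G. Factoring f modulo the 22 such primes p <= 89 (skipping 2, 5, which divide the discriminant), each new pattern first appears at: mod 3: f = (x^3 + 2x + 2)(x^3 + x^2 + x + 2), pattern 3+3; mod 7: f = (x^2 + 1)(x^2 + 2x + 5)(x^2 + 5x + 2), pattern 2+2+2; mod 13: f = (x)(x + 3)(x^4 + 9x^3 + 2x^2 + 12x + 6), pattern 4+1+1; mod 43: f = (x + 2)(x + 7)(x^2 + 4x + 20)(x^2 + 16x + 18), pattern 2+2+1+1. No other pattern occurs in this range, so the set of observed cycle types is {3+3, 2+2+2, 4+1+1, 2+2+1+1}. The candidates containing elements of all these cycle types are S_4 (6T8) of order 24, S_4 x C_2 (6T11) of order 48, PGL(2,5) (6T14) of order 120, S_6 (6T16) of order 720; the others are excluded. The observed types are precisely the cycle types that occur in S_4 (6T8) (apart from the identity). Each of the other remaining candidates has further cycle types, and by the Chebotarev density theorem the matching factorization patterns would occur for a proportion of primes equal to their share of the group: S_4 x C_2 (6T11) additionally contains elements of type 6, 4+2, 2+1+1+1+1 (17 of its 48 elements, about 35% of primes); PGL(2,5) (6T14) additionally contains elements of type 6, 5+1 (44 of its 120 elements, about 37% of primes); S_6 (6T16) additionally contains elements of type 6, 5+1, 4+2, 3+2+1, 3+1+1+1, 2+1+1+1+1 (529 of its 720 elements, about 73% of primes). None of the 22 primes tested shows any such pattern (for each of these groups the chance of that is below 10^-4), which rules them out. Hence G = S_4 (6T8), of order 24.

S_4 (order 24)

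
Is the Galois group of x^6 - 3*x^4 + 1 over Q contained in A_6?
No

The polynomial is irreducible of degree 6 over Q. Its discriminant is -419904, which is not a perfect square. A Galois group lies in the alternating group exactly when the discriminant is a square in Q, so the Galois group (A_4 x C_2) is not contained in A_6.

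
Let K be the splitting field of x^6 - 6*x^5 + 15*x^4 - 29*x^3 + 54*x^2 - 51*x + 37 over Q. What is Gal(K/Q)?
(S_3 x S_3) : C_2 (also written G72)

The polynomial f is an irreducible sextic over Q, so G = Gal(f/Q) is one of the 16 transitive subgroups 6T1, ..., 6T16 of S_6. The discriminant of f is -945145936107, which is not a perfect square, so G is not contained in A_6. The transitive groups of degree 6 not contained in A_6 are: C_6 (6T1, order 6), S_3 (6T2, order 6), D_6 (6T3, order 12), C_3 x S_3 (6T5, order 18), A_4 x C_2 (6T6, order 24), S_4 (6T8, order 24), S_3 x S_3 (6T9, order 36), S_4 x C_2 (6T11, order 48), (S_3 x S_3) : C_2 (6T13, order 72), PGL(2,5) (6T14, order 120), S_6 (6T16, order 720). By Dedekind's theorem, for a prime p not dividing disc(f) the degrees of the irreducible factors of f mod p form the cycle type of an element of G. Factoring f modulo the 27 such primes p <= 127 (skipping 3, 17, 19, 43, which divide the discriminant), each new pattern first appears at: mod 2: f = (x^6 + x^4 + x^3 + x + 1), pattern 6; mod 7: f = (x + 6)(x^2 + 5x + 5)(x^3 + 4x^2 + 6x + 1), pattern 3+2+1; mod 11: f = (x^2 + 7x + 2)(x^4 + 9x^3 + 5x^2 + 6x + 2), pattern 4+2; mod 13: f = (x + 6)(x + 8)(x^2 + 2x + 12)(x^2 + 4x + 6), pattern 2+2+1+1; mod 61: f = (x + 11)(x + 25)(x + 40)(x + 54)(x^2 + 47x + 42), pattern 2+1+1+1+1; mod 97: f = (x + 37)(x + 71)(x + 83)(x^3 + 94x^2 + 55x + 4), pattern 3+1+1+1; mod 113: f = (x^2 + 50x + 95)(x^2 + 59x + 88)(x^2 + 111x + 38), pattern 2+2+2; mod 127: f = (x^3 + 124x^2 + 52x + 53)(x^3 + 124x^2 + 81x + 63), pattern 3+3. No other pattern occurs in this range, so the set of observed cycle types is {6, 3+2+1, 4+2, 2+2+1+1, 2+1+1+1+1, 3+1+1+1, 2+2+2, 3+3}. The candidates containing elements of all these cycle types are (S_3 x S_3) : C_2 (6T13) of order 72, S_6 (6T16) of order 720; the others are excluded. The observed types are precisely the cycle types that occur in (S_3 x S_3) : C_2 (6T13) (apart from the identity). Each of the other remaining candidates has further cycle types, and by the Chebotarev density theorem the matching factorization patterns would occur for a proportion of primes equal to their share of the group: S_6 (6T16) additionally contains elements of type 5+1, 4+1+1 (234 of its 720 elements, about 32% of primes). None of the 27 primes tested shows any such pattern (for each of these groups the chance of that is below 10^-4), which rules them out. Hence G = (S_3 x S_3) : C_2 (6T13), of order 72.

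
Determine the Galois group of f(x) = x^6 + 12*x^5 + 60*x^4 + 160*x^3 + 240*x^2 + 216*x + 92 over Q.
A_6 (order 360)

The polynomial f is an irreducible sextic over Q, so G = Gal(f/Q) is one of the 16 transitive subgroups 6T1, ..., 6T16 of S_6. The discriminant of f is 746496000000 = 864000^2, a perfect square, so G is contained in A_6. The transitive groups of degree 6 contained in A_6 are: A_4 (6T4, order 12), S_4 (6T7, order 24), (C_3 x C_3) : C_4 (6T10, order 36), PSL(2,5) (6T12, order 60), A_6 (6T15, order 360). By Dedekind's theorem, for a prime p not dividing disc(f) the degrees of the irreducible factors of f mod p form the cycle type of an element of G. Factoring f modulo the 6 such primes p <= 23 (skipping 2, 3, 5, which divide the discriminant), each new pattern first appears at: mod 7: f = (x + 5)(x^5 + 4x^3 + 2x + 3), pattern 5+1; mod 23: f = (x)(x + 9)(x + 14)(x^3 + 12x^2 + 3x + 5), pattern 3+1+1+1. No other pattern occurs in this range, so the set of observed cycle types is {5+1, 3+1+1+1}. Among the candidates above, the only group containing elements of all these cycle types is A_6 (6T15) — each of A_4 (6T4), S_4 (6T7), (C_3 x C_3) : C_4 (6T10), PSL(2,5) (6T12) lacks at least one of them. Hence G = A_6 (6T15), of order 360.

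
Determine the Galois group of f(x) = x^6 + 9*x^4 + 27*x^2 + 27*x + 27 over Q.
The polynomial f is an irreducible sextic over Q, so G = Gal(f/Q) is one of the 16 transitive subgroups 6T1, ..., 6T16 of S_6. The discriminant of f is -4814474416803, which is not a perfect square, so G is not contained in A_6. The transitive groups of degree 6 not contained in A_6 are: C_6 (6T1, order 6), S_3 (6T2, order 6), D_6 (6T3, order 12), C_3 x S_3 (6T5, order 18), A_4 x C_2 (6T6, order 24), S_4 (6T8, order 24), S_3 x S_3 (6T9, order 36), S_4 x C_2 (6T11, order 48), (S_3 x S_3) : C_2 (6T13, order 72), PGL(2,5) (6T14, order 120), S_6 (6T16, order 720). By Dedekind's theorem, for a prime p not dividing disc(f) the degrees of the irreducible factors of f mod p form the cycle type of an element of G. Factoring f modulo the 28 such primes p <= 127 (skipping 3, 17, 43, which divide the discriminant), each new pattern first appears at: mod 2: f = (x^6 + x^4 + x^2 + x + 1), pattern 6; mod 7: f = (x + 6)(x^2 + x + 6)(x^3 + 4x + 6), pattern 3+2+1; mod 11: f = (x^2 + 7x + 8)(x^4 + 4x^3 + 6x^2 + 3x + 2), pattern 4+2; mod 13: f = (x + 8)(x + 12)(x^2 + x + 8)(x^2 + 5x + 1), pattern 2+2+1+1; mod 61: f = (x + 3)(x + 8)(x + 24)(x + 50)(x^2 + 37x + 11), pattern 2+1+1+1+1; mod 97: f = (x + 30)(x + 79)(x + 85)(x^3 + 14x + 19), pattern 3+1+1+1; mod 113: f = (x^2 + 57x + 96)(x^2 + 59x + 9)(x^2 + 110x + 53), pattern 2+2+2; mod 127: f = (x^3 + 63x + 117)(x^3 + 73x + 10), pattern 3+3. No other pattern occurs in this range, so the set of observed cycle types is {6, 3+2+1, 4+2, 2+2+1+1, 2+1+1+1+1, 3+1+1+1, 2+2+2, 3+3}. The candidates containing elements of all these cycle types are (S_3 x S_3) : C_2 (6T13) of order 72, S_6 (6T16) of order 720; the others are excluded. The observed types are precisely the cycle types that occur in (S_3 x S_3) : C_2 (6T13) (apart from the identity). Each of the other remaining candidates has further cycle types, and by the Chebotarev density theorem the matching factorization patterns would occur for a proportion of primes equal to their share of the group: S_6 (6T16) additionally contains elements of type 5+1, 4+1+1 (234 of its 720 elements, about 32% of primes). None of the 28 primes tested shows any such pattern (for each of these groups the chance of that is below 10^-4), which rules them out. Hence G = (S_3 x S_3) : C_2 (6T13), of order 72.

(S_3 x S_3) : C_2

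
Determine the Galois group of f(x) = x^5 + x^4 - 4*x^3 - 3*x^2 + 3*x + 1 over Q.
C_5 (order 5)

The polynomial f is an irreducible quintic over Q, so G = Gal(f/Q) is a transitive subgroup of S_5: one of C_5 (5T1, order 5), D_5 (5T2, order 10), F_20 (5T3, order 20), A_5 (5T4, order 60) or S_5 (5T5, order 120). The discriminant of f is 14641 = 121^2, a perfect square, so G is contained in A_5. The transitive groups of degree 5 contained in A_5 are: C_5 (5T1, order 5), D_5 (5T2, order 10), A_5 (5T4, order 60). By Dedekind's theorem, for a prime p not dividing disc(f) the degrees of the irreducible factors of f mod p form the cycle type of an element of G. Factoring f modulo the 14 such primes p <= 47 (skipping 11, which divides the discriminant), each new pattern first appears at: mod 2: f = (x^5 + x^4 + x^2 + x + 1), pattern 5; mod 23: f = (x + 9)(x + 12)(x + 13)(x + 17)(x + 19), pattern 1+1+1+1+1. No other pattern occurs in this range, so the set of observed cycle types is {5, 1+1+1+1+1}. The candidates containing elements of all these cycle types are C_5 (5T1) of order 5, D_5 (5T2) of order 10, A_5 (5T4) of order 60; the others are excluded. The observed types are precisely the cycle types that occur in C_5 (5T1). Each of the other remaining candidates has further cycle types, and by the Chebotarev density theorem the matching factorization patterns would occur for a proportion of primes equal to their share of the group: D_5 (5T2) additionally contains elements of type 2+2+1 (5 of its 10 elements, about 50% of primes); A_5 (5T4) additionally contains elements of type 3+1+1, 2+2+1 (35 of its 60 elements, about 58% of primes). None of the 14 primes tested shows any such pattern (for each of these groups the chance of that is below 10^-4), which rules them out. Hence G = C_5 (5T1), of order 5.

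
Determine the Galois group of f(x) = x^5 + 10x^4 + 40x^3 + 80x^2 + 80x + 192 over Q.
F_20

The polynomial f is an irreducible quintic over Q, so G = Gal(f/Q) is a transitive subgroup of S_5: one of C_5 (5T1, order 5), D_5 (5T2, order 10), F_20 (5T3, order 20), A_5 (5T4, order 60) or S_5 (5T5, order 120). The discriminant of f is 2048000000000, which is not a perfect square, so G is not contained in A_5. The transitive groups of degree 5 not contained in A_5 are: F_20 (5T3, order 20), S_5 (5T5, order 120). By Dedekind's theorem, for a prime p not dividing disc(f) the degrees of the irreducible factors of f mod p form the cycle type of an element of G. Factoring f modulo the 18 such primes p <= 71 (skipping 2, 5, which divide the discriminant), each new pattern first appears at: mod 3: f = (x)(x^4 + x^3 + x^2 + 2x + 2), pattern 4+1; mod 11: f = (x^5 + 10x^4 + 7x^3 + 3x^2 + 3x + 5), pattern 5; mod 19: f = (x + 14)(x^2 + x + 9)(x^2 + 14x + 16), pattern 2+2+1; mod 31: f = (x + 9)(x + 16)(x + 21)(x + 27)(x + 30), pattern 1+1+1+1+1. No other pattern occurs in this range, so the set of observed cycle types is {4+1, 5, 2+2+1, 1+1+1+1+1}. The candidates containing elements of all these cycle types are F_20 (5T3) of order 20, S_5 (5T5) of order 120; the others are excluded. The observed types are precisely the cycle types that occur in F_20 (5T3). Each of the other remaining candidates has further cycle types, and by the Chebotarev density theorem the matching factorization patterns would occur for a proportion of primes equal to their share of the group: S_5 (5T5) additionally contains elements of type 3+2, 3+1+1, 2+1+1+1 (50 of its 120 elements, about 42% of primes). None of the 18 primes tested shows any such pattern (for each of these groups the chance of that is below 10^-4), which rules them out. Hence G = F_20 (5T3), of order 20.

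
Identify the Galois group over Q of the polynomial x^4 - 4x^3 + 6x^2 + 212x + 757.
A_4 (also written A4)

The polynomial is an irreducible quartic over Q and its discriminant is 176319369216 = 419904^2, a perfect square, so the Galois group is contained in A_4. The resolvent cubic y^3 - 6*y^2 - 3876*y - 38888 is irreducible over Q. An irreducible resolvent with square discriminant gives A_4.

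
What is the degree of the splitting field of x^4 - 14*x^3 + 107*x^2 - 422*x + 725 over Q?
The degree of the splitting field over Q equals the order of the Galois group, so first determine the group. The polynomial is an irreducible quartic over Q and its discriminant is 916000000, which is not a perfect square, so the Galois group is not contained in A_4. The resolvent cubic y^3 - 107*y^2 + 3008*y - 9884 is irreducible over Q. An irreducible resolvent with non-square discriminant gives S_4. The Galois group S_4 (4T5) has order 24, so the splitting field has degree 24 over Q.

24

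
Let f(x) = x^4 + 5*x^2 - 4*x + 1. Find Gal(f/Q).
The polynomial is an irreducible quartic over Q and its discriminant is 3664, which is not a perfect square, so the Galois group is not contained in A_4. The resolvent cubic y^3 - 5*y^2 - 4*y + 4 is irreducible over Q. An irreducible resolvent with non-square discriminant gives S_4.

S_4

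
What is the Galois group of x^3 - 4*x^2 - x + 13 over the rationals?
The polynomial is an irreducible cubic over Q and its discriminant is -279, which is not a perfect square. For an irreducible cubic, a non-square discriminant gives Galois group S_3.

3T2: S_3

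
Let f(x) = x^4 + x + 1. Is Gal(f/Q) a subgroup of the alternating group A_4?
No

The polynomial is irreducible of degree 4 over Q. Its discriminant is 229, which is not a perfect square. A Galois group lies in the alternating group exactly when the discriminant is a square in Q, so the Galois group (S_4) is not contained in A_4.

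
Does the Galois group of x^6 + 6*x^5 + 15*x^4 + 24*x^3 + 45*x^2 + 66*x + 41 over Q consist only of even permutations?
No

The polynomial is irreducible of degree 6 over Q. Its discriminant is -37744330752, which is not a perfect square. A Galois group lies in the alternating group exactly when the discriminant is a square in Q, so the Galois group (D_6) is not contained in A_6.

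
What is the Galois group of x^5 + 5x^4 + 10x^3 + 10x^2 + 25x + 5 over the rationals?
A_5 (also written A5)

The polynomial f is an irreducible quintic over Q, so G = Gal(f/Q) is a transitive subgroup of S_5: one of C_5 (5T1, order 5), D_5 (5T2, order 10), F_20 (5T3, order 20), A_5 (5T4, order 60) or S_5 (5T5, order 120). The discriminant of f is 1024000000 = 32000^2, a perfect square, so G is contained in A_5. The transitive groups of degree 5 contained in A_5 are: C_5 (5T1, order 5), D_5 (5T2, order 10), A_5 (5T4, order 60). By Dedekind's theorem, for a prime p not dividing disc(f) the degrees of the irreducible factors of f mod p form the cycle type of an element of G. Factoring f modulo the 2 such primes p <= 7 (skipping 2, 5, which divide the discriminant), each new pattern first appears at: mod 3: f = (x^5 + 2x^4 + x^3 + x^2 + x + 2), pattern 5; mod 7: f = (x + 5)(x + 6)(x^3 + x^2 + 4x + 6), pattern 3+1+1. No other pattern occurs in this range, so the set of observed cycle types is {5, 3+1+1}. Among the candidates above, the only group containing elements of all these cycle types is A_5 (5T4) — each of C_5 (5T1), D_5 (5T2) lacks at least one of them. Hence G = A_5 (5T4), of order 60.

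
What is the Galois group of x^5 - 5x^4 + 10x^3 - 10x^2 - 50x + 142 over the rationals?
A_5

The polynomial f is an irreducible quintic over Q, so G = Gal(f/Q) is a transitive subgroup of S_5: one of C_5 (5T1, order 5), D_5 (5T2, order 10), F_20 (5T3, order 20), A_5 (5T4, order 60) or S_5 (5T5, order 120). The discriminant of f is 58564000000 = 242000^2, a perfect square, so G is contained in A_5. The transitive groups of degree 5 contained in A_5 are: C_5 (5T1, order 5), D_5 (5T2, order 10), A_5 (5T4, order 60). By Dedekind's theorem, for a prime p not dividing disc(f) the degrees of the irreducible factors of f mod p form the cycle type of an element of G. Factoring f modulo the 3 such primes p <= 13 (skipping 2, 5, 11, which divide the discriminant), each new pattern first appears at: mod 3: f = (x^5 + x^4 + x^3 + 2x^2 + x + 1), pattern 5; mod 13: f = (x + 5)(x + 7)(x^3 + 9x^2 + 10x + 10), pattern 3+1+1. No other pattern occurs in this range, so the set of observed cycle types is {5, 3+1+1}. Among the candidates above, the only group containing elements of all these cycle types is A_5 (5T4) — each of C_5 (5T1), D_5 (5T2) lacks at least one of them. Hence G = A_5 (5T4), of order 60.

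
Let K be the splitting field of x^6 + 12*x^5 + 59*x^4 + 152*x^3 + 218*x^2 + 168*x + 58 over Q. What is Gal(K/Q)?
S_4, S_4(6c), the S_4-action on 6 points not in A_6

The polynomial f is an irreducible sextic over Q, so G = Gal(f/Q) is one of the 16 transitive subgroups 6T1, ..., 6T16 of S_6. The discriminant of f is -5120000, which is not a perfect square, so G is not contained in A_6. The transitive groups of degree 6 not contained in A_6 are: C_6 (6T1, order 6), S_3 (6T2, order 6), D_6 (6T3, order 12), C_3 x S_3 (6T5, order 18), A_4 x C_2 (6T6, order 24), S_4 (6T8, order 24), S_3 x S_3 (6T9, order 36), S_4 x C_2 (6T11, order 48), (S_3 x S_3) : C_2 (6T13, order 72), PGL(2,5) (6T14, order 120), S_6 (6T16, order 720). By Dedekind's theorem, for a prime p not dividing disc(f) the degrees of the irreducible factors of f mod p form the cycle type of an element of G. Factoring f modulo the 22 such primes p <= 89 (skipping 2, 5, which divide the discriminant), each new pattern first appears at: mod 3: f = (x^3 + x^2 + x + 2)(x^3 + 2x^2 + 2x + 2), pattern 3+3; mod 7: f = (x^2 + 3x + 1)(x^2 + 4x + 6)(x^2 + 5x + 5), pattern 2+2+2; mod 13: f = (x + 6)(x + 11)(x^4 + 8x^3 + x + 6), pattern 4+1+1; mod 43: f = (x + 14)(x + 33)(x^2 + 4x + 8)(x^2 + 4x + 14), pattern 2+2+1+1. No other pattern occurs in this range, so the set of observed cycle types is {3+3, 2+2+2, 4+1+1, 2+2+1+1}. The candidates containing elements of all these cycle types are S_4 (6T8) of order 24, S_4 x C_2 (6T11) of order 48, PGL(2,5) (6T14) of order 120, S_6 (6T16) of order 720; the others are excluded. The observed types are precisely the cycle types that occur in S_4 (6T8) (apart from the identity). Each of the other remaining candidates has further cycle types, and by the Chebotarev density theorem the matching factorization patterns would occur for a proportion of primes equal to their share of the group: S_4 x C_2 (6T11) additionally contains elements of type 6, 4+2, 2+1+1+1+1 (17 of its 48 elements, about 35% of primes); PGL(2,5) (6T14) additionally contains elements of type 6, 5+1 (44 of its 120 elements, about 37% of primes); S_6 (6T16) additionally contains elements of type 6, 5+1, 4+2, 3+2+1, 3+1+1+1, 2+1+1+1+1 (529 of its 720 elements, about 73% of primes). None of the 22 primes tested shows any such pattern (for each of these groups the chance of that is below 10^-4), which rules them out. Hence G = S_4 (6T8), of order 24.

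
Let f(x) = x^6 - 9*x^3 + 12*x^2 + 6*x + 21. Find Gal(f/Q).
(S_3 x S_3) : C_2 (order 72)

The polynomial f is an irreducible sextic over Q, so G = Gal(f/Q) is one of the 16 transitive subgroups 6T1, ..., 6T16 of S_6. The discriminant of f is -945145936107, which is not a perfect square, so G is not contained in A_6. The transitive groups of degree 6 not contained in A_6 are: C_6 (6T1, order 6), S_3 (6T2, order 6), D_6 (6T3, order 12), C_3 x S_3 (6T5, order 18), A_4 x C_2 (6T6, order 24), S_4 (6T8, order 24), S_3 x S_3 (6T9, order 36), S_4 x C_2 (6T11, order 48), (S_3 x S_3) : C_2 (6T13, order 72), PGL(2,5) (6T14, order 120), S_6 (6T16, order 720). By Dedekind's theorem, for a prime p not dividing disc(f) the degrees of the irreducible factors of f mod p form the cycle type of an element of G. Factoring f modulo the 27 such primes p <= 127 (skipping 3, 17, 19, 43, which divide the discriminant), each new pattern first appears at: mod 2: f = (x^6 + x^3 + 1), pattern 6; mod 7: f = (x)(x^2 + 4)(x^3 + 3x + 5), pattern 3+2+1; mod 11: f = (x^2 + 9x + 10)(x^4 + 2x^3 + 5x^2 + 3x + 1), pattern 4+2; mod 13: f = (x + 7)(x + 9)(x^2 + 4x + 2)(x^2 + 6x + 11), pattern 2+2+1+1; mod 61: f = (x + 12)(x + 26)(x + 41)(x + 55)(x^2 + 49x + 29), pattern 2+1+1+1+1; mod 97: f = (x + 38)(x + 72)(x + 84)(x^3 + 52x + 57), pattern 3+1+1+1; mod 113: f = (x^2 + 37)(x^2 + 52x + 33)(x^2 + 61x + 35), pattern 2+2+2; mod 127: f = (x^3 + 49x + 103)(x^3 + 78x + 15), pattern 3+3. No other pattern occurs in this range, so the set of observed cycle types is {6, 3+2+1, 4+2, 2+2+1+1, 2+1+1+1+1, 3+1+1+1, 2+2+2, 3+3}. The candidates containing elements of all these cycle types are (S_3 x S_3) : C_2 (6T13) of order 72, S_6 (6T16) of order 720; the others are excluded. The observed types are precisely the cycle types that occur in (S_3 x S_3) : C_2 (6T13) (apart from the identity). Each of the other remaining candidates has further cycle types, and by the Chebotarev density theorem the matching factorization patterns would occur for a proportion of primes equal to their share of the group: S_6 (6T16) additionally contains elements of type 5+1, 4+1+1 (234 of its 720 elements, about 32% of primes). None of the 27 primes tested shows any such pattern (for each of these groups the chance of that is below 10^-4), which rules them out. Hence G = (S_3 x S_3) : C_2 (6T13), of order 72.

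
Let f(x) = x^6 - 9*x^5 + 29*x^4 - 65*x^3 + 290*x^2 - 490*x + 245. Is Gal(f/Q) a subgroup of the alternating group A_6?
Yes

The polynomial is irreducible of degree 6 over Q. Its discriminant is 598116723780625 = 24456425^2, a perfect square. A Galois group lies in the alternating group exactly when the discriminant is a square in Q, so the Galois group ((C_3 x C_3) : C_4) is contained in A_6.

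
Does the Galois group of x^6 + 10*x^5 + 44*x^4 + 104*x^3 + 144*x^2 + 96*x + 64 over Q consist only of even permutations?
The polynomial is irreducible of degree 6 over Q. Its discriminant is -18046378835968, which is not a perfect square. A Galois group lies in the alternating group exactly when the discriminant is a square in Q, so the Galois group (C_6) is not contained in A_6.

No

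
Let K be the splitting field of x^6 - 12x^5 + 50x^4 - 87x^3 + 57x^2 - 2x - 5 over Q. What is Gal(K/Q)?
6T12: PSL(2,5)

The polynomial f is an irreducible sextic over Q, so G = Gal(f/Q) is one of the 16 transitive subgroups 6T1, ..., 6T16 of S_6. The discriminant of f is 30991489 = 5567^2, a perfect square, so G is contained in A_6. The transitive groups of degree 6 contained in A_6 are: A_4 (6T4, order 12), S_4 (6T7, order 24), (C_3 x C_3) : C_4 (6T10, order 36), PSL(2,5) (6T12, order 60), A_6 (6T15, order 360). By Dedekind's theorem, for a prime p not dividing disc(f) the degrees of the irreducible factors of f mod p form the cycle type of an element of G. Factoring f modulo the 21 such primes p <= 79 (skipping 19, which divides the discriminant), each new pattern first appears at: mod 2: f = (x + 1)(x^5 + x^4 + x^3 + x + 1), pattern 5+1; mod 7: f = (x^3 + 3x^2 + x + 1)(x^3 + 6x^2 + 3x + 2), pattern 3+3; mod 61: f = (x + 35)(x + 57)(x^2 + 7x + 30)(x^2 + 11x + 13), pattern 2+2+1+1. No other pattern occurs in this range, so the set of observed cycle types is {5+1, 3+3, 2+2+1+1}. The candidates containing elements of all these cycle types are PSL(2,5) (6T12) of order 60, A_6 (6T15) of order 360; the others are excluded. The observed types are precisely the cycle types that occur in PSL(2,5) (6T12) (apart from the identity). Each of the other remaining candidates has further cycle types, and by the Chebotarev density theorem the matching factorization patterns would occur for a proportion of primes equal to their share of the group: A_6 (6T15) additionally contains elements of type 4+2, 3+1+1+1 (130 of its 360 elements, about 36% of primes). None of the 21 primes tested shows any such pattern (for each of these groups the chance of that is below 10^-4), which rules them out. Hence G = PSL(2,5) (6T12), of order 60.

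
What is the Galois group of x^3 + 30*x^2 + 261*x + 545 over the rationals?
C_3, A_3

The polynomial is an irreducible cubic over Q and its discriminant is 123201 = 351^2, a perfect square. For an irreducible cubic, a square discriminant forces the Galois group to be A_3, the cyclic group of order 3.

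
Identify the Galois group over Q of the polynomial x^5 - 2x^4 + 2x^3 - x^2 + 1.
D_5 (also written D5)

The polynomial f is an irreducible quintic over Q, so G = Gal(f/Q) is a transitive subgroup of S_5: one of C_5 (5T1, order 5), D_5 (5T2, order 10), F_20 (5T3, order 20), A_5 (5T4, order 60) or S_5 (5T5, order 120). The discriminant of f is 2209 = 47^2, a perfect square, so G is contained in A_5. The transitive groups of degree 5 contained in A_5 are: C_5 (5T1, order 5), D_5 (5T2, order 10), A_5 (5T4, order 60). By Dedekind's theorem, for a prime p not dividing disc(f) the degrees of the irreducible factors of f mod p form the cycle type of an element of G. Factoring f modulo the 23 such primes p <= 89 (skipping 47, which divides the discriminant), each new pattern first appears at: mod 2: f = (x^5 + x^2 + 1), pattern 5; mod 5: f = (x + 1)(x^2 + 2)(x^2 + 2x + 3), pattern 2+2+1; mod 83: f = (x + 2)(x + 12)(x + 15)(x + 23)(x + 29), pattern 1+1+1+1+1. No other pattern occurs in this range, so the set of observed cycle types is {5, 2+2+1, 1+1+1+1+1}. The candidates containing elements of all these cycle types are D_5 (5T2) of order 10, A_5 (5T4) of order 60; the others are excluded. The observed types are precisely the cycle types that occur in D_5 (5T2). Each of the other remaining candidates has further cycle types, and by the Chebotarev density theorem the matching factorization patterns would occur for a proportion of primes equal to their share of the group: A_5 (5T4) additionally contains elements of type 3+1+1 (20 of its 60 elements, about 33% of primes). None of the 23 primes tested shows any such pattern (for each of these groups the chance of that is below 10^-4), which rules them out. Hence G = D_5 (5T2), of order 10.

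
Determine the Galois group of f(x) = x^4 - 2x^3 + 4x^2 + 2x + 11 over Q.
The polynomial is an irreducible quartic over Q and its discriminant is 512000, which is not a perfect square, so the Galois group is not contained in A_4. The resolvent cubic y^3 - 4*y^2 - 48*y + 128 has exactly one rational root, so the Galois group is C_4 or D_4. The quartic becomes reducible over Q(sqrt(disc)), so the group is C_4.

C_4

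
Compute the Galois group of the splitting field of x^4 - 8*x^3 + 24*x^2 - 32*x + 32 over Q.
V_4

The polynomial is an irreducible quartic over Q and its discriminant is 1048576 = 1024^2, a perfect square, so the Galois group is contained in A_4. The resolvent cubic y^3 - 24*y^2 + 128*y splits completely over Q, which gives the Klein four-group V_4.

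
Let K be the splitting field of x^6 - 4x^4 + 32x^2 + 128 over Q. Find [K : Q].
The degree of the splitting field over Q equals the order of the Galois group, so first determine the group. The polynomial f is an irreducible sextic over Q, so G = Gal(f/Q) is one of the 16 transitive subgroups 6T1, ..., 6T16 of S_6. The discriminant of f is -5497558138880000, which is not a perfect square, so G is not contained in A_6. The transitive groups of degree 6 not contained in A_6 are: C_6 (6T1, order 6), S_3 (6T2, order 6), D_6 (6T3, order 12), C_3 x S_3 (6T5, order 18), A_4 x C_2 (6T6, order 24), S_4 (6T8, order 24), S_3 x S_3 (6T9, order 36), S_4 x C_2 (6T11, order 48), (S_3 x S_3) : C_2 (6T13, order 72), PGL(2,5) (6T14, order 120), S_6 (6T16, order 720). By Dedekind's theorem, for a prime p not dividing disc(f) the degrees of the irreducible factors of f mod p form the cycle type of an element of G. Factoring f modulo the 22 such primes p <= 89 (skipping 2, 5, which divide the discriminant), each new pattern first appears at: mod 3: f = (x^3 + x^2 + 2)(x^3 + 2x^2 + 1), pattern 3+3; mod 7: f = (x^2 + 1)(x^2 + 2x + 3)(x^2 + 5x + 3), pattern 2+2+2; mod 13: f = (x + 5)(x + 8)(x^4 + 8x^2 + 11), pattern 4+1+1; mod 43: f = (x + 19)(x + 24)(x^2 + 16)(x^2 + 40), pattern 2+2+1+1. No other pattern occurs in this range, so the set of observed cycle types is {3+3, 2+2+2, 4+1+1, 2+2+1+1}. The candidates containing elements of all these cycle types are S_4 (6T8) of order 24, S_4 x C_2 (6T11) of order 48, PGL(2,5) (6T14) of order 120, S_6 (6T16) of order 720; the others are excluded. The observed types are precisely the cycle types that occur in S_4 (6T8) (apart from the identity). Each of the other remaining candidates has further cycle types, and by the Chebotarev density theorem the matching factorization patterns would occur for a proportion of primes equal to their share of the group: S_4 x C_2 (6T11) additionally contains elements of type 6, 4+2, 2+1+1+1+1 (17 of its 48 elements, about 35% of primes); PGL(2,5) (6T14) additionally contains elements of type 6, 5+1 (44 of its 120 elements, about 37% of primes); S_6 (6T16) additionally contains elements of type 6, 5+1, 4+2, 3+2+1, 3+1+1+1, 2+1+1+1+1 (529 of its 720 elements, about 73% of primes). None of the 22 primes tested shows any such pattern (for each of these groups the chance of that is below 10^-4), which rules them out. Hence G = S_4 (6T8), of order 24. The Galois group S_4 (6T8) has order 24, so the splitting field has degree 24 over Q.

24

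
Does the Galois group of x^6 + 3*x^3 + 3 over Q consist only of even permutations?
The polynomial is irreducible of degree 6 over Q. Its discriminant is -177147, which is not a perfect square. A Galois group lies in the alternating group exactly when the discriminant is a square in Q, so the Galois group (C_3 x S_3) is not contained in A_6.

No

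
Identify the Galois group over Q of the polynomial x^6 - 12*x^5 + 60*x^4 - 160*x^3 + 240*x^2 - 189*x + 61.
The polynomial f is an irreducible sextic over Q, so G = Gal(f/Q) is one of the 16 transitive subgroups 6T1, ..., 6T16 of S_6. The discriminant of f is -9059283, which is not a perfect square, so G is not contained in A_6. The transitive groups of degree 6 not contained in A_6 are: C_6 (6T1, order 6), S_3 (6T2, order 6), D_6 (6T3, order 12), C_3 x S_3 (6T5, order 18), A_4 x C_2 (6T6, order 24), S_4 (6T8, order 24), S_3 x S_3 (6T9, order 36), S_4 x C_2 (6T11, order 48), (S_3 x S_3) : C_2 (6T13, order 72), PGL(2,5) (6T14, order 120), S_6 (6T16, order 720). By Dedekind's theorem, for a prime p not dividing disc(f) the degrees of the irreducible factors of f mod p form the cycle type of an element of G. Factoring f modulo the 28 such primes p <= 127 (skipping 3, 17, 43, which divide the discriminant), each new pattern first appears at: mod 2: f = (x^6 + x + 1), pattern 6; mod 7: f = (x + 4)(x^2 + 6x + 4)(x^3 + 6x^2 + 6), pattern 3+2+1; mod 11: f = (x^2 + 9x + 2)(x^4 + x^3 + 5x^2 + 2x + 3), pattern 4+2; mod 13: f = (x + 3)(x + 8)(x^2 + 6x + 3)(x^2 + 10x + 5), pattern 2+2+1+1; mod 61: f = (x)(x + 2)(x + 8)(x + 19)(x^2 + 20x + 6), pattern 2+1+1+1+1; mod 97: f = (x + 8)(x + 10)(x + 47)(x^3 + 20x^2 + 65x + 10), pattern 3+1+1+1; mod 113: f = (x^2 + 6)(x^2 + 41x + 19)(x^2 + 60x + 61), pattern 2+2+2; mod 127: f = (x^3 + 33x^2 + x + 91)(x^3 + 82x^2 + 20x + 23), pattern 3+3. No other pattern occurs in this range, so the set of observed cycle types is {6, 3+2+1, 4+2, 2+2+1+1, 2+1+1+1+1, 3+1+1+1, 2+2+2, 3+3}. The candidates containing elements of all these cycle types are (S_3 x S_3) : C_2 (6T13) of order 72, S_6 (6T16) of order 720; the others are excluded. The observed types are precisely the cycle types that occur in (S_3 x S_3) : C_2 (6T13) (apart from the identity). Each of the other remaining candidates has further cycle types, and by the Chebotarev density theorem the matching factorization patterns would occur for a proportion of primes equal to their share of the group: S_6 (6T16) additionally contains elements of type 5+1, 4+1+1 (234 of its 720 elements, about 32% of primes). None of the 28 primes tested shows any such pattern (for each of these groups the chance of that is below 10^-4), which rules them out. Hence G = (S_3 x S_3) : C_2 (6T13), of order 72.

(S_3 x S_3) : C_2, the group 6T13 of order 72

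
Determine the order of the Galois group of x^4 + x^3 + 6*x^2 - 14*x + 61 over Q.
The degree of the splitting field over Q equals the order of the Galois group, so first determine the group. The polynomial is an irreducible quartic over Q and its discriminant is 66430125, which is not a perfect square, so the Galois group is not contained in A_4. The resolvent cubic y^3 - 6*y^2 - 258*y + 1207 has exactly one rational root, so the Galois group is C_4 or D_4. The quartic becomes reducible over Q(sqrt(disc)), so the group is C_4. The Galois group C_4 (4T1) has order 4, so the splitting field has degree 4 over Q.

4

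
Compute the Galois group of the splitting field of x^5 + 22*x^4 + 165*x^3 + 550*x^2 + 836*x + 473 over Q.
C_5 (order 5)

The polynomial f is an irreducible quintic over Q, so G = Gal(f/Q) is a transitive subgroup of S_5: one of C_5 (5T1, order 5), D_5 (5T2, order 10), F_20 (5T3, order 20), A_5 (5T4, order 60) or S_5 (5T5, order 120). The discriminant of f is 27071209 = 5203^2, a perfect square, so G is contained in A_5. The transitive groups of degree 5 contained in A_5 are: C_5 (5T1, order 5), D_5 (5T2, order 10), A_5 (5T4, order 60). By Dedekind's theorem, for a prime p not dividing disc(f) the degrees of the irreducible factors of f mod p form the cycle type of an element of G. Factoring f modulo the 14 such primes p <= 53 (skipping 11, 43, which divide the discriminant), each new pattern first appears at: mod 2: f = (x^5 + x^3 + 1), pattern 5; mod 23: f = (x + 4)(x + 9)(x + 12)(x + 21)(x + 22), pattern 1+1+1+1+1. No other pattern occurs in this range, so the set of observed cycle types is {5, 1+1+1+1+1}. The candidates containing elements of all these cycle types are C_5 (5T1) of order 5, D_5 (5T2) of order 10, A_5 (5T4) of order 60; the others are excluded. The observed types are precisely the cycle types that occur in C_5 (5T1). Each of the other remaining candidates has further cycle types, and by the Chebotarev density theorem the matching factorization patterns would occur for a proportion of primes equal to their share of the group: D_5 (5T2) additionally contains elements of type 2+2+1 (5 of its 10 elements, about 50% of primes); A_5 (5T4) additionally contains elements of type 3+1+1, 2+2+1 (35 of its 60 elements, about 58% of primes). None of the 14 primes tested shows any such pattern (for each of these groups the chance of that is below 10^-4), which rules them out. Hence G = C_5 (5T1), of order 5.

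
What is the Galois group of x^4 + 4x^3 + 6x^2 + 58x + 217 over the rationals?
The polynomial is an irreducible quartic over Q and its discriminant is 858808656, which is not a perfect square, so the Galois group is not contained in A_4. The resolvent cubic y^3 - 6*y^2 - 636*y - 1628 is irreducible over Q. An irreducible resolvent with non-square discriminant gives S_4.

4T5: S_4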